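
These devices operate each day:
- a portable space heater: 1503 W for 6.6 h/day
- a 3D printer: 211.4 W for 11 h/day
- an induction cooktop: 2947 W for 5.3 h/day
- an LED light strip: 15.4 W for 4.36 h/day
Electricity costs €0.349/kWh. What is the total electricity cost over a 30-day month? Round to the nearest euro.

€292

portable space heater: 1503 W × 6.6 h × 30 d = 297,594 Wh = 297.6 kWh
3D printer: 211.4 W × 11 h × 30 d = 69,762 Wh = 69.76 kWh
induction cooktop: 2947 W × 5.3 h × 30 d = 468,573 Wh = 468.6 kWh
LED light strip: 15.4 W × 4.36 h × 30 d = 2,014 Wh = 2.014 kWh
Total energy = 297.6 + 69.76 + 468.6 + 2.014 = 837.9 kWh
Cost = 837.9 kWh × €0.349 = €292.44 ≈ €292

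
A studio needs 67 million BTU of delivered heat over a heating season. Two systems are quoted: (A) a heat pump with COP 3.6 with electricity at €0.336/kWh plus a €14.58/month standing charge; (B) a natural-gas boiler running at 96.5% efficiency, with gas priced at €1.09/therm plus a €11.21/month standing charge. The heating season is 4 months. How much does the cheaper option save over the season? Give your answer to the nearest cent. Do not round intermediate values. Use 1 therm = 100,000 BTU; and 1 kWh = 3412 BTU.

€1089.44

Heat load = 67 × 10⁶ BTU = 67,000,000 BTU
Gas: input = 67,000,000 / 0.965 = 69,430,052 BTU = 694.3 therm → 694.3 × €1.09 = €756.79; + 4 × €11.21 standing = €801.63
Heat pump: 67,000,000 BTU / 3412 = 19,640 kWh heat; / 3.6 = 5,455 kWh in → × €0.336 = €1,832.75; + 4 × €14.58 standing = €1,891.07
Difference = |€801.63 − €1,891.07| = €1,089.44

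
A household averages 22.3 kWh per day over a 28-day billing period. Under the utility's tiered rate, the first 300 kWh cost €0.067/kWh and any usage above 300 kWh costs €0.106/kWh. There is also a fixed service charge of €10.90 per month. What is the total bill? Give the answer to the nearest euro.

€65

Usage = 22.3 kWh/day × 28 days = 624.4 kWh
First 300 kWh × €0.067 = €20.10
Remaining 324.4 kWh × €0.106 = €34.39
Energy charge = €54.49; + service €10.90 = €65.39 ≈ €65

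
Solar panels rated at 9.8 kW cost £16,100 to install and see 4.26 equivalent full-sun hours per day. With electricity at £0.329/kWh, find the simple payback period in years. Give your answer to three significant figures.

Daily generation = 9.8 kW × 4.26 h = 41.75 kWh
Annual generation = 41.75 × 365 = 15238 kWh
Annual savings = 15238 × £0.329 = £5,013.31
Payback = £16,100 / £5,013.31 = 3.21 years

3.21 years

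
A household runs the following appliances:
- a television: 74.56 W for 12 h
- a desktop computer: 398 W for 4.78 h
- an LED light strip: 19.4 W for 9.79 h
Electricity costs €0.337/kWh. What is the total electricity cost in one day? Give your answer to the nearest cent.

television: 74.56 W × 12 h = 895 Wh = 0.8947 kWh
desktop computer: 398 W × 4.78 h = 1,902 Wh = 1.902 kWh
LED light strip: 19.4 W × 9.79 h = 190 Wh = 0.1899 kWh
Total energy = 0.8947 + 1.902 + 0.1899 = 2.987 kWh
Cost = 2.987 kWh × €0.337 = €1.01

€1.01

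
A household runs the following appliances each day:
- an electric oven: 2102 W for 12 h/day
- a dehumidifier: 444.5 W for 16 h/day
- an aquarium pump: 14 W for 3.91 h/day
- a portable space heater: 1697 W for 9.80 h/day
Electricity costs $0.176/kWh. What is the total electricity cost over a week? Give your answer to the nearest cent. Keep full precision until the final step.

$60.39

electric oven: 2102 W × 12 h × 7 d = 176,568 Wh = 176.6 kWh
dehumidifier: 444.5 W × 16 h × 7 d = 49,784 Wh = 49.78 kWh
aquarium pump: 14 W × 3.91 h × 7 d = 383 Wh = 0.3832 kWh
portable space heater: 1697 W × 9.80 h × 7 d = 116,414 Wh = 116.4 kWh
Total energy = 176.6 + 49.78 + 0.3832 + 116.4 = 343.1 kWh
Cost = 343.1 kWh × $0.176 = $60.39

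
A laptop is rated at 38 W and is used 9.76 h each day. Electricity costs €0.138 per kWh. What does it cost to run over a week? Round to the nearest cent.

€0.36

Energy = 38 W × 9.76 h/day × 7 days = 2,596 Wh = 2.596 kWh
Cost = 2.596 kWh × €0.138/kWh = €0.36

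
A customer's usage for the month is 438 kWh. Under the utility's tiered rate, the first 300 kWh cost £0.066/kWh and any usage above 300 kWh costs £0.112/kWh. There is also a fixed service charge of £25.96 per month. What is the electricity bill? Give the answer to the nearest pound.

First 300 kWh × £0.066 = £19.80
Remaining 138 kWh × £0.112 = £15.46
Energy charge = £35.26; + service £25.96 = £61.22 ≈ £61

£61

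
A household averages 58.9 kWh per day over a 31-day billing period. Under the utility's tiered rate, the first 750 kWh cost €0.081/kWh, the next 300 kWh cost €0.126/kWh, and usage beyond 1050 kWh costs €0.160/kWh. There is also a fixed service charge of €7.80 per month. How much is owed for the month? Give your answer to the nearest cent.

Usage = 58.9 kWh/day × 31 days = 1825.9 kWh
First 750 kWh × €0.081 = €60.75
Next 300 kWh × €0.126 = €37.80
Remaining 775.9 kWh × €0.160 = €124.14
Energy charge = €222.69; + service €7.80 = €230.49

€230.49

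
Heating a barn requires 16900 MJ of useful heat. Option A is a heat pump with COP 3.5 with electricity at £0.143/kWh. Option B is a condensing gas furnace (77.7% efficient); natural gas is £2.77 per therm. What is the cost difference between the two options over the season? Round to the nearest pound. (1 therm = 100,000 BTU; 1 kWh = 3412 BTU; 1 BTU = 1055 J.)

Heat load = 16900 MJ = 16,900,000,000 J / 1055 = 16,018,957 BTU
Gas: input = 16,018,957 / 0.777 = 20,616,419 BTU = 206.2 therm → 206.2 × £2.77 = £571.07
Heat pump: 16,018,957 BTU / 3412 = 4,695 kWh heat; / 3.5 = 1,341 kWh in → × £0.143 = £191.82
Difference = |£571.07 − £191.82| = £379.26 ≈ £379

£379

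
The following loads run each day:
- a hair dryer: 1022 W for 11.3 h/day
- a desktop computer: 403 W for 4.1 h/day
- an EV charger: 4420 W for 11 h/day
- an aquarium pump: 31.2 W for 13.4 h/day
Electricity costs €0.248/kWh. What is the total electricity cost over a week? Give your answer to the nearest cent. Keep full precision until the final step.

€108.05

hair dryer: 1022 W × 11.3 h × 7 d = 80,840 Wh = 80.84 kWh
desktop computer: 403 W × 4.1 h × 7 d = 11,566 Wh = 11.57 kWh
EV charger: 4420 W × 11 h × 7 d = 340,340 Wh = 340.3 kWh
aquarium pump: 31.2 W × 13.4 h × 7 d = 2,927 Wh = 2.927 kWh
Total energy = 80.84 + 11.57 + 340.3 + 2.927 = 435.7 kWh
Cost = 435.7 kWh × €0.248 = €108.05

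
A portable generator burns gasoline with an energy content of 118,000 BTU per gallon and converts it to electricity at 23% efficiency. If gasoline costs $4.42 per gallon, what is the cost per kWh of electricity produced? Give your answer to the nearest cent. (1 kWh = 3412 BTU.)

$0.56

Electrical output per gallon = 118,000 BTU × 0.23 / 3412 BTU/kWh = 7.954 kWh
Cost per kWh = $4.42 / 7.954 kWh = $0.556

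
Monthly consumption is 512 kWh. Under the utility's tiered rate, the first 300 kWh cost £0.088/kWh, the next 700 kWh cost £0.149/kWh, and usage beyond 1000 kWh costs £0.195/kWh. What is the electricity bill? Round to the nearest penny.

First 300 kWh × £0.088 = £26.40
Next 212 kWh × £0.149 = £31.59
Remaining tier: 0 kWh (not reached)
Total = £57.99

£57.99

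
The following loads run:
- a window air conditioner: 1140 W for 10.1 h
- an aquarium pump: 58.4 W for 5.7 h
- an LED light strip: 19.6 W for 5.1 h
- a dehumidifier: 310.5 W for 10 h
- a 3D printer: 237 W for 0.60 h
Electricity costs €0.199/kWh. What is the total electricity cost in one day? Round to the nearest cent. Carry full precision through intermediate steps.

window air conditioner: 1140 W × 10.1 h = 11,514 Wh = 11.51 kWh
aquarium pump: 58.4 W × 5.7 h = 333 Wh = 0.3329 kWh
LED light strip: 19.6 W × 5.1 h = 100 Wh = 0.09996 kWh
dehumidifier: 310.5 W × 10 h = 3,105 Wh = 3.105 kWh
3D printer: 237 W × 0.60 h = 142 Wh = 0.1422 kWh
Total energy = 11.51 + 0.3329 + 0.09996 + 3.105 + 0.1422 = 15.19 kWh
Cost = 15.19 kWh × €0.199 = €3.02

€3.02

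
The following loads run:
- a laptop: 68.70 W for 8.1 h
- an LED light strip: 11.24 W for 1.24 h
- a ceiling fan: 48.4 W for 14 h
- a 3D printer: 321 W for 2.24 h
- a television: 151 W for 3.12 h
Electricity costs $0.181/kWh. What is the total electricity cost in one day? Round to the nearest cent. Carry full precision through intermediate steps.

laptop: 68.70 W × 8.1 h = 556 Wh = 0.5565 kWh
LED light strip: 11.24 W × 1.24 h = 14 Wh = 0.01394 kWh
ceiling fan: 48.4 W × 14 h = 678 Wh = 0.6776 kWh
3D printer: 321 W × 2.24 h = 719 Wh = 0.719 kWh
television: 151 W × 3.12 h = 471 Wh = 0.4711 kWh
Total energy = 0.5565 + 0.01394 + 0.6776 + 0.719 + 0.4711 = 2.438 kWh
Cost = 2.438 kWh × $0.181 = $0.44

$0.44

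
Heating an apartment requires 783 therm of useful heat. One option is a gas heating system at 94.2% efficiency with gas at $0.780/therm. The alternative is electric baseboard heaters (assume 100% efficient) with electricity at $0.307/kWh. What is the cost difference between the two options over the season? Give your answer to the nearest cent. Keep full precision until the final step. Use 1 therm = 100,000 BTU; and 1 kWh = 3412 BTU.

$6396.82

Heat load = 783 therm × 100,000 = 78,300,000 BTU
Gas: input = 78,300,000 / 0.942 = 83,121,019 BTU = 831.2 therm → 831.2 × $0.780 = $648.34
Electric: 78,300,000 BTU / 3412 = 22,950 kWh → × $0.307 = $7,045.16
Difference = |$648.34 − $7,045.16| = $6,396.82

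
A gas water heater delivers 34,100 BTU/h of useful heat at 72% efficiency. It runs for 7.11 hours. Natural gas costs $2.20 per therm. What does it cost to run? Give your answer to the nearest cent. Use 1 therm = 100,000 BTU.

$7.41

Heat delivered = 34,100 BTU/h × 7.11 h = 242,451 BTU
Gas input = 242,451 / 0.72 = 336,738 BTU
= 336,738 / 100,000 = 3.367 therm
Cost = 3.367 × $2.20/therm = $7.41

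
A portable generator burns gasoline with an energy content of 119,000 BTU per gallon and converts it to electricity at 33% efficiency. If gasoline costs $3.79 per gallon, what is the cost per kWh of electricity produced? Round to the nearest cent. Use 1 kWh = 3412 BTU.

$0.33

Electrical output per gallon = 119,000 BTU × 0.33 / 3412 BTU/kWh = 11.51 kWh
Cost per kWh = $3.79 / 11.51 kWh = $0.329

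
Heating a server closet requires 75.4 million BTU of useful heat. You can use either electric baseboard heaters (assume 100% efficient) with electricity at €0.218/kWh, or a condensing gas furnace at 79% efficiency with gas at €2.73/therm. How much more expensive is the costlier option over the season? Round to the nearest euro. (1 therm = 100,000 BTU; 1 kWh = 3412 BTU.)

€2212

Heat load = 75.4 × 10⁶ BTU = 75,400,000 BTU
Gas: input = 75,400,000 / 0.79 = 95,443,038 BTU = 954.4 therm → 954.4 × €2.73 = €2,605.59
Electric: 75,400,000 BTU / 3412 = 22,100 kWh → × €0.218 = €4,817.47
Difference = |€2,605.59 − €4,817.47| = €2,211.87 ≈ €2212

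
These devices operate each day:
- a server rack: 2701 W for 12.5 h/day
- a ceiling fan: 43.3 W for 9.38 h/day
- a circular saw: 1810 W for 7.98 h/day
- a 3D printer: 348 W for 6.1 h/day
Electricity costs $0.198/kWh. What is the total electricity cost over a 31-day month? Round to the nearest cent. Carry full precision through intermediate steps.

server rack: 2701 W × 12.5 h × 31 d = 1,046,638 Wh = 1,047 kWh
ceiling fan: 43.3 W × 9.38 h × 31 d = 12,591 Wh = 12.59 kWh
circular saw: 1810 W × 7.98 h × 31 d = 447,758 Wh = 447.8 kWh
3D printer: 348 W × 6.1 h × 31 d = 65,807 Wh = 65.81 kWh
Total energy = 1,047 + 12.59 + 447.8 + 65.81 = 1,573 kWh
Cost = 1,573 kWh × $0.198 = $311.41

$311.41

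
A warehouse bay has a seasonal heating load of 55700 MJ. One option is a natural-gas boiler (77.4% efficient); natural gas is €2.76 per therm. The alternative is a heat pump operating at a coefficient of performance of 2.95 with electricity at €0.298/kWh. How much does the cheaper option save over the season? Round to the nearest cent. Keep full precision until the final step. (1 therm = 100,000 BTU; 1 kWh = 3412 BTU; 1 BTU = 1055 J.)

€319.55

Heat load = 55700 MJ = 55,700,000,000 J / 1055 = 52,796,209 BTU
Gas: input = 52,796,209 / 0.774 = 68,212,156 BTU = 682.1 therm → 682.1 × €2.76 = €1,882.66
Heat pump: 52,796,209 BTU / 3412 = 15,470 kWh heat; / 2.95 = 5,245 kWh in → × €0.298 = €1,563.10
Difference = |€1,882.66 − €1,563.10| = €319.55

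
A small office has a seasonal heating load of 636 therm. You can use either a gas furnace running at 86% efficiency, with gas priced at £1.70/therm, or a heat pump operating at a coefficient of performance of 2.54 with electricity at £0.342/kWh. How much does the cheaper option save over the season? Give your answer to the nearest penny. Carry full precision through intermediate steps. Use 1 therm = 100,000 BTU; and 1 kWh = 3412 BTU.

£1252.60

Heat load = 636 therm × 100,000 = 63,600,000 BTU
Gas: input = 63,600,000 / 0.86 = 73,953,488 BTU = 739.5 therm → 739.5 × £1.70 = £1,257.21
Heat pump: 63,600,000 BTU / 3412 = 18,640 kWh heat; / 2.54 = 7,339 kWh in → × £0.342 = £2,509.81
Difference = |£1,257.21 − £2,509.81| = £1,252.60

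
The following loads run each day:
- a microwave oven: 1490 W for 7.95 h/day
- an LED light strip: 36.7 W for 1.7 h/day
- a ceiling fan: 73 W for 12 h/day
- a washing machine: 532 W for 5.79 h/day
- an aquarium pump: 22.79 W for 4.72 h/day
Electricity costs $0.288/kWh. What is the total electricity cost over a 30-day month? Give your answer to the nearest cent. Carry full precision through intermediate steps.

microwave oven: 1490 W × 7.95 h × 30 d = 355,365 Wh = 355.4 kWh
LED light strip: 36.7 W × 1.7 h × 30 d = 1,872 Wh = 1.872 kWh
ceiling fan: 73 W × 12 h × 30 d = 26,280 Wh = 26.28 kWh
washing machine: 532 W × 5.79 h × 30 d = 92,408 Wh = 92.41 kWh
aquarium pump: 22.79 W × 4.72 h × 30 d = 3,227 Wh = 3.227 kWh
Total energy = 355.4 + 1.872 + 26.28 + 92.41 + 3.227 = 479.2 kWh
Cost = 479.2 kWh × $0.288 = $138.00

$138.00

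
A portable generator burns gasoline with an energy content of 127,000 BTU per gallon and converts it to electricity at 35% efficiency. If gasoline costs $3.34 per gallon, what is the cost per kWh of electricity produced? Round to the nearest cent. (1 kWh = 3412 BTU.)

$0.26

Electrical output per gallon = 127,000 BTU × 0.35 / 3412 BTU/kWh = 13.03 kWh
Cost per kWh = $3.34 / 13.03 kWh = $0.256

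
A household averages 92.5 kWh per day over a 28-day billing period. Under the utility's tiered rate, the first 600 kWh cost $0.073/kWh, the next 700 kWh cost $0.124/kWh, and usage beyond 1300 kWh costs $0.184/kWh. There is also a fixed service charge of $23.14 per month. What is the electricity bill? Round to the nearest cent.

Usage = 92.5 kWh/day × 28 days = 2590 kWh
First 600 kWh × $0.073 = $43.80
Next 700 kWh × $0.124 = $86.80
Remaining 1290 kWh × $0.184 = $237.36
Energy charge = $367.96; + service $23.14 = $391.10

$391.10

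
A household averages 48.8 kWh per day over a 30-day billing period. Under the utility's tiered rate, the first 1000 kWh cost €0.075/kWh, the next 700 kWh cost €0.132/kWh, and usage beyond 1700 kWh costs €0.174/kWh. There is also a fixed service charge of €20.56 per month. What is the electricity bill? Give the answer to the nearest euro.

Usage = 48.8 kWh/day × 30 days = 1464 kWh
First 1000 kWh × €0.075 = €75.00
Next 464 kWh × €0.132 = €61.25
Remaining tier: 0 kWh (not reached)
Energy charge = €136.25; + service €20.56 = €156.81 ≈ €157

€157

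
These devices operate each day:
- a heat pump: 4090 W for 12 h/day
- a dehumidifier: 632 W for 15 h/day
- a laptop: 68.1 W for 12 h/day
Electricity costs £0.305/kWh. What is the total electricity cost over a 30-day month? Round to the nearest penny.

heat pump: 4090 W × 12 h × 30 d = 1,472,400 Wh = 1,472 kWh
dehumidifier: 632 W × 15 h × 30 d = 284,400 Wh = 284.4 kWh
laptop: 68.1 W × 12 h × 30 d = 24,516 Wh = 24.52 kWh
Total energy = 1,472 + 284.4 + 24.52 = 1,781 kWh
Cost = 1,781 kWh × £0.305 = £543.30

£543.30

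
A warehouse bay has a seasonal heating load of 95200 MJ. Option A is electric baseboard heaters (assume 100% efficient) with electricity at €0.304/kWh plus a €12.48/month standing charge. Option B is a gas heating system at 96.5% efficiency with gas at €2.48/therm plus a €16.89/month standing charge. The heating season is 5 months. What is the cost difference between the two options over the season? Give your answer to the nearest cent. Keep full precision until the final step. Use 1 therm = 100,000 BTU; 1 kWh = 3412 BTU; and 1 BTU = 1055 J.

€5698.78

Heat load = 95200 MJ = 95,200,000,000 J / 1055 = 90,236,967 BTU
Gas: input = 90,236,967 / 0.965 = 93,509,810 BTU = 935.1 therm → 935.1 × €2.48 = €2,319.04; + 5 × €16.89 standing = €2,403.49
Electric: 90,236,967 BTU / 3412 = 26,450 kWh → × €0.304 = €8,039.87; + 5 × €12.48 standing = €8,102.27
Difference = |€2,403.49 − €8,102.27| = €5,698.78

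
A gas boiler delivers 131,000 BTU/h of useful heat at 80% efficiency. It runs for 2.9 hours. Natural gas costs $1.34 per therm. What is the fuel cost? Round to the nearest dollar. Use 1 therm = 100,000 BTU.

$6

Heat delivered = 131,000 BTU/h × 2.9 h = 379,900 BTU
Gas input = 379,900 / 0.80 = 474,875 BTU
= 474,875 / 100,000 = 4.749 therm
Cost = 4.749 × $1.34/therm = $6.36 ≈ $6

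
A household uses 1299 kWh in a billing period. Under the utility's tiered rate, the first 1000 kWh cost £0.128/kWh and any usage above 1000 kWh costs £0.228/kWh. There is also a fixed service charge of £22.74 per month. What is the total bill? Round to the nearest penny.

£218.91

First 1000 kWh × £0.128 = £128.00
Remaining 299 kWh × £0.228 = £68.17
Energy charge = £196.17; + service £22.74 = £218.91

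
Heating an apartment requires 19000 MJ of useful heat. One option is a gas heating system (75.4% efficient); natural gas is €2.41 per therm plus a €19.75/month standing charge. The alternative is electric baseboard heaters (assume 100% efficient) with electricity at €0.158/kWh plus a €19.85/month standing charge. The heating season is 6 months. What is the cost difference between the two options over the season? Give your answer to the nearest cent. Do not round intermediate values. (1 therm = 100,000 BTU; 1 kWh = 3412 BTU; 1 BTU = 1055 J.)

Heat load = 19000 MJ = 19,000,000,000 J / 1055 = 18,009,479 BTU
Gas: input = 18,009,479 / 0.754 = 23,885,250 BTU = 238.9 therm → 238.9 × €2.41 = €575.63; + 6 × €19.75 standing = €694.13
Electric: 18,009,479 BTU / 3412 = 5,278 kWh → × €0.158 = €833.97; + 6 × €19.85 standing = €953.07
Difference = |€694.13 − €953.07| = €258.93

€258.93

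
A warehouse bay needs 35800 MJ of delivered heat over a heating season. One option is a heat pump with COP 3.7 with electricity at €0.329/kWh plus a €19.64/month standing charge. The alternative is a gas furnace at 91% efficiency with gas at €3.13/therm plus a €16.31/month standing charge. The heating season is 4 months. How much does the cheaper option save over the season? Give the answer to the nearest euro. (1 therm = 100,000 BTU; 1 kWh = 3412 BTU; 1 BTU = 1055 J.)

Heat load = 35800 MJ = 35,800,000,000 J / 1055 = 33,933,649 BTU
Gas: input = 33,933,649 / 0.91 = 37,289,724 BTU = 372.9 therm → 372.9 × €3.13 = €1,167.17; + 4 × €16.31 standing = €1,232.41
Heat pump: 33,933,649 BTU / 3412 = 9,945 kWh heat; / 3.7 = 2,688 kWh in → × €0.329 = €884.33; + 4 × €19.64 standing = €962.89
Difference = |€1,232.41 − €962.89| = €269.52 ≈ €270

€270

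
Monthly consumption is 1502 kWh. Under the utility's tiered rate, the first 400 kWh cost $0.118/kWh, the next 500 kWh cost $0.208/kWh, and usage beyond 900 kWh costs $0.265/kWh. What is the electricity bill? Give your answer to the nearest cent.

$310.73

First 400 kWh × $0.118 = $47.20
Next 500 kWh × $0.208 = $104.00
Remaining 602 kWh × $0.265 = $159.53
Total = $310.73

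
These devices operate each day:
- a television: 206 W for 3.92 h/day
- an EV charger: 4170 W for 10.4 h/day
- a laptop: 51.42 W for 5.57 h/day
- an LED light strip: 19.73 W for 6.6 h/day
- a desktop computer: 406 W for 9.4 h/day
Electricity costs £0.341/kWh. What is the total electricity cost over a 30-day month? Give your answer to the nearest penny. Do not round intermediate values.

television: 206 W × 3.92 h × 30 d = 24,226 Wh = 24.23 kWh
EV charger: 4170 W × 10.4 h × 30 d = 1,301,040 Wh = 1,301 kWh
laptop: 51.42 W × 5.57 h × 30 d = 8,592 Wh = 8.592 kWh
LED light strip: 19.73 W × 6.6 h × 30 d = 3,907 Wh = 3.907 kWh
desktop computer: 406 W × 9.4 h × 30 d = 114,492 Wh = 114.5 kWh
Total energy = 24.23 + 1,301 + 8.592 + 3.907 + 114.5 = 1,452 kWh
Cost = 1,452 kWh × £0.341 = £495.22

£495.22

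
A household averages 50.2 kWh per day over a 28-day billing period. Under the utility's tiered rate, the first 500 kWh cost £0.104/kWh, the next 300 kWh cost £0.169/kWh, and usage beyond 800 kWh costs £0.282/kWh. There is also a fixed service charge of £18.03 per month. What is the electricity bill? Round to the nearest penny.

Usage = 50.2 kWh/day × 28 days = 1405.6 kWh
First 500 kWh × £0.104 = £52.00
Next 300 kWh × £0.169 = £50.70
Remaining 605.6 kWh × £0.282 = £170.78
Energy charge = £273.48; + service £18.03 = £291.51

£291.51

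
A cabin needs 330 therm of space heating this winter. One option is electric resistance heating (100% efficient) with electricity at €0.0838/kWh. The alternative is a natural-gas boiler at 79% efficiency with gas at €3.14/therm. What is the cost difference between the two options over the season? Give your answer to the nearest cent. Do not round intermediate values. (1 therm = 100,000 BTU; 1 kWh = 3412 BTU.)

Heat load = 330 therm × 100,000 = 33,000,000 BTU
Gas: input = 33,000,000 / 0.79 = 41,772,152 BTU = 417.7 therm → 417.7 × €3.14 = €1,311.65
Electric: 33,000,000 BTU / 3412 = 9,672 kWh → × €0.0838 = €810.49
Difference = |€1,311.65 − €810.49| = €501.15

€501.15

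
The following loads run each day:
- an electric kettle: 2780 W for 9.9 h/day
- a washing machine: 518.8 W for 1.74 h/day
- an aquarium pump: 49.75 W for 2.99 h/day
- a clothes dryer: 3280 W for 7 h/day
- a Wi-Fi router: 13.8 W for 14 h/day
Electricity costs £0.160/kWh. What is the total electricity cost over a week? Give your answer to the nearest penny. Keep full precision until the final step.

£57.93

electric kettle: 2780 W × 9.9 h × 7 d = 192,654 Wh = 192.7 kWh
washing machine: 518.8 W × 1.74 h × 7 d = 6,319 Wh = 6.319 kWh
aquarium pump: 49.75 W × 2.99 h × 7 d = 1,041 Wh = 1.041 kWh
clothes dryer: 3280 W × 7 h × 7 d = 160,720 Wh = 160.7 kWh
Wi-Fi router: 13.8 W × 14 h × 7 d = 1,352 Wh = 1.352 kWh
Total energy = 192.7 + 6.319 + 1.041 + 160.7 + 1.352 = 362.1 kWh
Cost = 362.1 kWh × £0.160 = £57.93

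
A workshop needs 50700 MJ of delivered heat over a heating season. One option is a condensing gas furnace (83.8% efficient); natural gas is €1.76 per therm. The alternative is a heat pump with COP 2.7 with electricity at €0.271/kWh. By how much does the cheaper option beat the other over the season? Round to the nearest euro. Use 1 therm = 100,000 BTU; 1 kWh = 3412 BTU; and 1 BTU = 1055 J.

Heat load = 50700 MJ = 50,700,000,000 J / 1055 = 48,056,872 BTU
Gas: input = 48,056,872 / 0.838 = 57,347,103 BTU = 573.5 therm → 573.5 × €1.76 = €1,009.31
Heat pump: 48,056,872 BTU / 3412 = 14,080 kWh heat; / 2.7 = 5,217 kWh in → × €0.271 = €1,413.68
Difference = |€1,009.31 − €1,413.68| = €404.37 ≈ €404

€404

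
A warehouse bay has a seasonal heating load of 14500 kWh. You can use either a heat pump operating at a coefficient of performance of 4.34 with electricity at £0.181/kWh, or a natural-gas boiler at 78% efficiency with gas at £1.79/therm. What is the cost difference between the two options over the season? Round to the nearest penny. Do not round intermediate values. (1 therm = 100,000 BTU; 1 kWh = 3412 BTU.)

£530.64

Heat load = 14500 kWh × 3412 = 49,474,000 BTU
Gas: input = 49,474,000 / 0.78 = 63,428,205 BTU = 634.3 therm → 634.3 × £1.79 = £1,135.36
Heat pump: 49,474,000 BTU / 3412 = 14,500 kWh heat; / 4.34 = 3,341 kWh in → × £0.181 = £604.72
Difference = |£1,135.36 − £604.72| = £530.64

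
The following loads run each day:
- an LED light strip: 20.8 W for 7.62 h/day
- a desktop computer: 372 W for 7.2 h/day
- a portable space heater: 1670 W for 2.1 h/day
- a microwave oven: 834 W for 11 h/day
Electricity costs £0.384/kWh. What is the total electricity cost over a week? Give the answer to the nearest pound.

LED light strip: 20.8 W × 7.62 h × 7 d = 1,109 Wh = 1.109 kWh
desktop computer: 372 W × 7.2 h × 7 d = 18,749 Wh = 18.75 kWh
portable space heater: 1670 W × 2.1 h × 7 d = 24,549 Wh = 24.55 kWh
microwave oven: 834 W × 11 h × 7 d = 64,218 Wh = 64.22 kWh
Total energy = 1.109 + 18.75 + 24.55 + 64.22 = 108.6 kWh
Cost = 108.6 kWh × £0.384 = £41.71 ≈ £42

£42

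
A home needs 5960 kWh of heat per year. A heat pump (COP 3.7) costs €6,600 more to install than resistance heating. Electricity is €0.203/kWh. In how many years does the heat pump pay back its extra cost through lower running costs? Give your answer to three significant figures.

Resistance: 5960 kWh × €0.203 = €1,209.88/yr
Heat pump: 5960 / 3.7 = 1611 kWh in → × €0.203 = €326.99/yr
Annual savings = €882.89
Payback = €6,600 / €882.89 = 7.48 years

7.48 years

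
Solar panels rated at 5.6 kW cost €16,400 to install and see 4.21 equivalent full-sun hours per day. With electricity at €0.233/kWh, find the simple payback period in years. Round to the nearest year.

8 years

Daily generation = 5.6 kW × 4.21 h = 23.58 kWh
Annual generation = 23.58 × 365 = 8605.2 kWh
Annual savings = 8605.2 × €0.233 = €2,005.02
Payback = €16,400 / €2,005.02 = 8.18 years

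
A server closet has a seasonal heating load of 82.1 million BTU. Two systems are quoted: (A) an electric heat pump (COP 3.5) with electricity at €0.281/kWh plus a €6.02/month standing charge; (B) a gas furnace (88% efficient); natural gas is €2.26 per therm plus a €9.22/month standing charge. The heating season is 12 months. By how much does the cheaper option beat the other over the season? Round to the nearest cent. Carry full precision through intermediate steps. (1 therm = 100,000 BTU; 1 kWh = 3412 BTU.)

€215.03

Heat load = 82.1 × 10⁶ BTU = 82,100,000 BTU
Gas: input = 82,100,000 / 0.88 = 93,295,455 BTU = 933 therm → 933 × €2.26 = €2,108.48; + 12 × €9.22 standing = €2,219.12
Heat pump: 82,100,000 BTU / 3412 = 24,060 kWh heat; / 3.5 = 6,875 kWh in → × €0.281 = €1,931.85; + 12 × €6.02 standing = €2,004.09
Difference = |€2,219.12 − €2,004.09| = €215.03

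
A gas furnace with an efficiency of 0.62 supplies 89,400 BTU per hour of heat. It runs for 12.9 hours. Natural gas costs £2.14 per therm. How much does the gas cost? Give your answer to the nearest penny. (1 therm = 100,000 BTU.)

Heat delivered = 89,400 BTU/h × 12.9 h = 1,153,260 BTU
Gas input = 1,153,260 / 0.62 = 1,860,097 BTU
= 1,860,097 / 100,000 = 18.6 therm
Cost = 18.6 × £2.14/therm = £39.81

£39.81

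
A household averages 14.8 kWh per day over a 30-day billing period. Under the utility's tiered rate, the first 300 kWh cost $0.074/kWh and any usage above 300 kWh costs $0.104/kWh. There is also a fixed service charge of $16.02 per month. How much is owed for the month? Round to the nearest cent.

$53.20

Usage = 14.8 kWh/day × 30 days = 444 kWh
First 300 kWh × $0.074 = $22.20
Remaining 144 kWh × $0.104 = $14.98
Energy charge = $37.18; + service $16.02 = $53.20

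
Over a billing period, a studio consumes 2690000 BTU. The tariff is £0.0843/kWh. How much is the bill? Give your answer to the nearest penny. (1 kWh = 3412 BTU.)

2690000 BTU × (0.00029308 kWh/BTU) = 788.4 kWh
Cost = 788.4 kWh × £0.0843/kWh = £66.46

£66.46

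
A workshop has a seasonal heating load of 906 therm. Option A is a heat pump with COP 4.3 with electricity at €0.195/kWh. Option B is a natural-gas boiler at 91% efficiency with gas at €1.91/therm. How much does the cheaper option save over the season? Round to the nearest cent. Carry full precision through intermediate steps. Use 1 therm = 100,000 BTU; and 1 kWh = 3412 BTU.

Heat load = 906 therm × 100,000 = 90,600,000 BTU
Gas: input = 90,600,000 / 0.91 = 99,560,440 BTU = 995.6 therm → 995.6 × €1.91 = €1,901.60
Heat pump: 90,600,000 BTU / 3412 = 26,550 kWh heat; / 4.3 = 6,175 kWh in → × €0.195 = €1,204.16
Difference = |€1,901.60 − €1,204.16| = €697.44

€697.44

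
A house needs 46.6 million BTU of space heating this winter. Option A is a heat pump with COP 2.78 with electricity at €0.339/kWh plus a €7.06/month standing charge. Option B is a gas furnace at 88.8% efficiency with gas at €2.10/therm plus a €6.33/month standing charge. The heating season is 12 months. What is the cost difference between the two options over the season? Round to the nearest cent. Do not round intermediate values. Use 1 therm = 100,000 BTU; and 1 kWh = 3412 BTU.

€572.18

Heat load = 46.6 × 10⁶ BTU = 46,600,000 BTU
Gas: input = 46,600,000 / 0.888 = 52,477,477 BTU = 524.8 therm → 524.8 × €2.10 = €1,102.03; + 12 × €6.33 standing = €1,177.99
Heat pump: 46,600,000 BTU / 3412 = 13,660 kWh heat; / 2.78 = 4,913 kWh in → × €0.339 = €1,665.45; + 12 × €7.06 standing = €1,750.17
Difference = |€1,177.99 − €1,750.17| = €572.18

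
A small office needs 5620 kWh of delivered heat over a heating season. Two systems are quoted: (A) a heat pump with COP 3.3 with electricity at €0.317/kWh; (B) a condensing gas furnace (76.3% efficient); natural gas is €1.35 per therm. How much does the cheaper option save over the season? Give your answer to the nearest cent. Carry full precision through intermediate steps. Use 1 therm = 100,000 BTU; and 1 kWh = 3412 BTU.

€200.58

Heat load = 5620 kWh × 3412 = 19,175,440 BTU
Gas: input = 19,175,440 / 0.763 = 25,131,638 BTU = 251.3 therm → 251.3 × €1.35 = €339.28
Heat pump: 19,175,440 BTU / 3412 = 5,620 kWh heat; / 3.3 = 1,703 kWh in → × €0.317 = €539.86
Difference = |€339.28 − €539.86| = €200.58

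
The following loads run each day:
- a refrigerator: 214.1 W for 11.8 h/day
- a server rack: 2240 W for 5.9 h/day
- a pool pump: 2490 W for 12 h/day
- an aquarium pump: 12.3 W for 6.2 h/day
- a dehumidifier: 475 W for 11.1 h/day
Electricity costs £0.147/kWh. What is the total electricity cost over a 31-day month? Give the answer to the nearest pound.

£232

refrigerator: 214.1 W × 11.8 h × 31 d = 78,318 Wh = 78.32 kWh
server rack: 2240 W × 5.9 h × 31 d = 409,696 Wh = 409.7 kWh
pool pump: 2490 W × 12 h × 31 d = 926,280 Wh = 926.3 kWh
aquarium pump: 12.3 W × 6.2 h × 31 d = 2,364 Wh = 2.364 kWh
dehumidifier: 475 W × 11.1 h × 31 d = 163,448 Wh = 163.4 kWh
Total energy = 78.32 + 409.7 + 926.3 + 2.364 + 163.4 = 1,580 kWh
Cost = 1,580 kWh × £0.147 = £232.28 ≈ £232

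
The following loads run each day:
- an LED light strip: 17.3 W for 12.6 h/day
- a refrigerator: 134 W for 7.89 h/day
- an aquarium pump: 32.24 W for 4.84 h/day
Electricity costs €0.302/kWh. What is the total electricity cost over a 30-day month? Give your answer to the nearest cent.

LED light strip: 17.3 W × 12.6 h × 30 d = 6,539 Wh = 6.539 kWh
refrigerator: 134 W × 7.89 h × 30 d = 31,718 Wh = 31.72 kWh
aquarium pump: 32.24 W × 4.84 h × 30 d = 4,681 Wh = 4.681 kWh
Total energy = 6.539 + 31.72 + 4.681 = 42.94 kWh
Cost = 42.94 kWh × €0.302 = €12.97

€12.97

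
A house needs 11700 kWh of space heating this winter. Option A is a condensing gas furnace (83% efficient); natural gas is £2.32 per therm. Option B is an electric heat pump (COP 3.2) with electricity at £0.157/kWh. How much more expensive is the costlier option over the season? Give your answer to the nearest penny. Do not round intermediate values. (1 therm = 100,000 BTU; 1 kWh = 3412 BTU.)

£541.82

Heat load = 11700 kWh × 3412 = 39,920,400 BTU
Gas: input = 39,920,400 / 0.83 = 48,096,867 BTU = 481 therm → 481 × £2.32 = £1,115.85
Heat pump: 39,920,400 BTU / 3412 = 11,700 kWh heat; / 3.2 = 3,656 kWh in → × £0.157 = £574.03
Difference = |£1,115.85 − £574.03| = £541.82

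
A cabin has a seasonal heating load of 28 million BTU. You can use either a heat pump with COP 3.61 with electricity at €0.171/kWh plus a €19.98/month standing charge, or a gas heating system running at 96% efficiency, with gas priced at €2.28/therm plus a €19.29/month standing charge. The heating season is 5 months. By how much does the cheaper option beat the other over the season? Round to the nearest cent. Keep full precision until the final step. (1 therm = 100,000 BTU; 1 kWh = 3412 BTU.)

Heat load = 28 × 10⁶ BTU = 28,000,000 BTU
Gas: input = 28,000,000 / 0.96 = 29,166,667 BTU = 291.7 therm → 291.7 × €2.28 = €665.00; + 5 × €19.29 standing = €761.45
Heat pump: 28,000,000 BTU / 3412 = 8,206 kWh heat; / 3.61 = 2,273 kWh in → × €0.171 = €388.72; + 5 × €19.98 standing = €488.62
Difference = |€761.45 − €488.62| = €272.83

€272.83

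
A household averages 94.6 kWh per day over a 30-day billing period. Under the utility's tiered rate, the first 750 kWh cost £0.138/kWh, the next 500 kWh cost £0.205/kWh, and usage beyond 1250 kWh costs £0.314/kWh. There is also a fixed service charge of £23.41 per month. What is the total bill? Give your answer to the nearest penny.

Usage = 94.6 kWh/day × 30 days = 2838 kWh
First 750 kWh × £0.138 = £103.50
Next 500 kWh × £0.205 = £102.50
Remaining 1588 kWh × £0.314 = £498.63
Energy charge = £704.63; + service £23.41 = £728.04

£728.04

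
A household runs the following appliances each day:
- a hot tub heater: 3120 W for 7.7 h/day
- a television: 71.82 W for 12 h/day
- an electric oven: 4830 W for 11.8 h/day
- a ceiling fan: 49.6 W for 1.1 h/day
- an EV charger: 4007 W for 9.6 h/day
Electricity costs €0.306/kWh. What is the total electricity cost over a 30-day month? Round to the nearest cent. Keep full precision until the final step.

hot tub heater: 3120 W × 7.7 h × 30 d = 720,720 Wh = 720.7 kWh
television: 71.82 W × 12 h × 30 d = 25,855 Wh = 25.86 kWh
electric oven: 4830 W × 11.8 h × 30 d = 1,709,820 Wh = 1,710 kWh
ceiling fan: 49.6 W × 1.1 h × 30 d = 1,637 Wh = 1.637 kWh
EV charger: 4007 W × 9.6 h × 30 d = 1,154,016 Wh = 1,154 kWh
Total energy = 720.7 + 25.86 + 1,710 + 1.637 + 1,154 = 3,612 kWh
Cost = 3,612 kWh × €0.306 = €1,105.29

€1105.29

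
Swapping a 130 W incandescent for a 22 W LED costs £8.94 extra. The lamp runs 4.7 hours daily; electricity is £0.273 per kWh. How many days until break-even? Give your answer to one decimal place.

Power saved = 130 − 22 = 108 W
Daily energy saved = 108 W × 4.7 h = 507.6 Wh = 0.5076 kWh
Daily savings = 0.5076 × £0.273 = £0.1386
Payback = £8.94 / £0.1386 per day = 64.51 days

64.5 days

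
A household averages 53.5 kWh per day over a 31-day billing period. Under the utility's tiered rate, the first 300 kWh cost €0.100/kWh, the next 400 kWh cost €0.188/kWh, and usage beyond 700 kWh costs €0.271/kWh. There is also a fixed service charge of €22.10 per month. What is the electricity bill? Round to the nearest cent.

€387.05

Usage = 53.5 kWh/day × 31 days = 1658.5 kWh
First 300 kWh × €0.100 = €30.00
Next 400 kWh × €0.188 = €75.20
Remaining 958.5 kWh × €0.271 = €259.75
Energy charge = €364.95; + service €22.10 = €387.05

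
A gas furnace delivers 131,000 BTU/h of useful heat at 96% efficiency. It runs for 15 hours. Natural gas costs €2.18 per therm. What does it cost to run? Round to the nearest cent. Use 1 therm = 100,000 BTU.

€44.62

Heat delivered = 131,000 BTU/h × 15 h = 1,965,000 BTU
Gas input = 1,965,000 / 0.96 = 2,046,875 BTU
= 2,046,875 / 100,000 = 20.47 therm
Cost = 20.47 × €2.18/therm = €44.62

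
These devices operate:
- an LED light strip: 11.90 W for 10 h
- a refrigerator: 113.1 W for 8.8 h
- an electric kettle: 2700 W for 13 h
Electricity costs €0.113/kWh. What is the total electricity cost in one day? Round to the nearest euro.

LED light strip: 11.90 W × 10 h = 119 Wh = 0.119 kWh
refrigerator: 113.1 W × 8.8 h = 995 Wh = 0.9953 kWh
electric kettle: 2700 W × 13 h = 35,100 Wh = 35.1 kWh
Total energy = 0.119 + 0.9953 + 35.1 = 36.21 kWh
Cost = 36.21 kWh × €0.113 = €4.09 ≈ €4

€4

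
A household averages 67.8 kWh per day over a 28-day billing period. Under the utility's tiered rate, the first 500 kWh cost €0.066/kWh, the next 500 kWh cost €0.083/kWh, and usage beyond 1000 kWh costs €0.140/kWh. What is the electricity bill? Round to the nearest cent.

€200.28

Usage = 67.8 kWh/day × 28 days = 1898.4 kWh
First 500 kWh × €0.066 = €33.00
Next 500 kWh × €0.083 = €41.50
Remaining 898.4 kWh × €0.140 = €125.78
Total = €200.28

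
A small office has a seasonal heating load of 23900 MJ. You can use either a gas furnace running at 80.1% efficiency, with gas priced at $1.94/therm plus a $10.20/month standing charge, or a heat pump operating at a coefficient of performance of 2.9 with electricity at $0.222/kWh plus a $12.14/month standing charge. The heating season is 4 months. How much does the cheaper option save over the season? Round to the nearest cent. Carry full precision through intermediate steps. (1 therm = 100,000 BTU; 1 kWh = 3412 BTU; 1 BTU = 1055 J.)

$32.65

Heat load = 23900 MJ = 23,900,000,000 J / 1055 = 22,654,028 BTU
Gas: input = 22,654,028 / 0.801 = 28,282,183 BTU = 282.8 therm → 282.8 × $1.94 = $548.67; + 4 × $10.20 standing = $589.47
Heat pump: 22,654,028 BTU / 3412 = 6,640 kWh heat; / 2.9 = 2,289 kWh in → × $0.222 = $508.27; + 4 × $12.14 standing = $556.83
Difference = |$589.47 − $556.83| = $32.65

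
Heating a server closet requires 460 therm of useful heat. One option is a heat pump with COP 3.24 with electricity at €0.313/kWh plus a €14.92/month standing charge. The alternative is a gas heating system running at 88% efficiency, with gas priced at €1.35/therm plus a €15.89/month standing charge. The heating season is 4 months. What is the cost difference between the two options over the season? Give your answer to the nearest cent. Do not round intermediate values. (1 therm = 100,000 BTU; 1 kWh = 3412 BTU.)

€592.85

Heat load = 460 therm × 100,000 = 46,000,000 BTU
Gas: input = 46,000,000 / 0.88 = 52,272,727 BTU = 522.7 therm → 522.7 × €1.35 = €705.68; + 4 × €15.89 standing = €769.24
Heat pump: 46,000,000 BTU / 3412 = 13,480 kWh heat; / 3.24 = 4,161 kWh in → × €0.313 = €1,302.41; + 4 × €14.92 standing = €1,362.09
Difference = |€769.24 − €1,362.09| = €592.85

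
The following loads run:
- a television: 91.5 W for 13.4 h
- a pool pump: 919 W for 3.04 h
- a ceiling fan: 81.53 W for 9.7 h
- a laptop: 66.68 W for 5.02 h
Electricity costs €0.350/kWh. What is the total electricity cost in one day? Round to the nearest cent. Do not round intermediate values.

television: 91.5 W × 13.4 h = 1,226 Wh = 1.226 kWh
pool pump: 919 W × 3.04 h = 2,794 Wh = 2.794 kWh
ceiling fan: 81.53 W × 9.7 h = 791 Wh = 0.7908 kWh
laptop: 66.68 W × 5.02 h = 335 Wh = 0.3347 kWh
Total energy = 1.226 + 2.794 + 0.7908 + 0.3347 = 5.145 kWh
Cost = 5.145 kWh × €0.350 = €1.80

€1.80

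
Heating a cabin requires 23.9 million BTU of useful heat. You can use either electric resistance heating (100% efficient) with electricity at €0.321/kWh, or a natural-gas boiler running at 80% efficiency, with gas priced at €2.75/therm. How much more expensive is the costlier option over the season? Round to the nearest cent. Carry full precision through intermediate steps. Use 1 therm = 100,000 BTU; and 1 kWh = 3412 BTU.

€1426.94

Heat load = 23.9 × 10⁶ BTU = 23,900,000 BTU
Gas: input = 23,900,000 / 0.80 = 29,875,000 BTU = 298.8 therm → 298.8 × €2.75 = €821.56
Electric: 23,900,000 BTU / 3412 = 7,005 kWh → × €0.321 = €2,248.51
Difference = |€821.56 − €2,248.51| = €1,426.94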